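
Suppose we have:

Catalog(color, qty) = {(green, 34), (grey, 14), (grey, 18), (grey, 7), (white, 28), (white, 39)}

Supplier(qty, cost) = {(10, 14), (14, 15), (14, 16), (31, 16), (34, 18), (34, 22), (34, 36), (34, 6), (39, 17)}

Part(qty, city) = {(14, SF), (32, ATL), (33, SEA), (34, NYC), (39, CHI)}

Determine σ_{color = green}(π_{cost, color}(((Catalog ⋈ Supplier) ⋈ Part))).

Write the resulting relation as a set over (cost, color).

{(18, green), (22, green), (36, green), (6, green)}

Joining Catalog and Supplier on qty yields {(green, 34, 18), (green, 34, 22), (green, 34, 36), (green, 34, 6), (grey, 14, 15), (grey, 14, 16), (white, 39, 17)}.
Joining (Catalog ⋈ Supplier) and Part on qty yields {(green, 34, 18, NYC), (green, 34, 22, NYC), (green, 34, 36, NYC), (green, 34, 6, NYC), (grey, 14, 15, SF), (grey, 14, 16, SF), (white, 39, 17, CHI)}.
π[cost, color]: project onto (cost, color) → {(15, grey), (16, grey), (17, white), (18, green), (22, green), (36, green), (6, green)}
σ[color = green]: keep tuples satisfying color = green → {(18, green), (22, green), (36, green), (6, green)}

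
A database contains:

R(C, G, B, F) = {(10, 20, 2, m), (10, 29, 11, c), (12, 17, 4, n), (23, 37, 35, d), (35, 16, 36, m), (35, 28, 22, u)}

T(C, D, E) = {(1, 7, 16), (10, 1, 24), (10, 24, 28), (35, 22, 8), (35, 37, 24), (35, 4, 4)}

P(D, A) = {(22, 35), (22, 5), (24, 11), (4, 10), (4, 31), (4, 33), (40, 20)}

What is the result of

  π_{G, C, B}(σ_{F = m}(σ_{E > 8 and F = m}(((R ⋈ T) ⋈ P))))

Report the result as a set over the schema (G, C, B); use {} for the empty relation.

{(20, 10, 2)}

Natural join on C: {(10, 20, 2, m, 1, 24), (10, 20, 2, m, 24, 28), (10, 29, 11, c, 1, 24), (10, 29, 11, c, 24, 28), (35, 16, 36, m, 22, 8), (35, 16, 36, m, 37, 24), (35, 16, 36, m, 4, 4), (35, 28, 22, u, 22, 8), (35, 28, 22, u, 37, 24), (35, 28, 22, u, 4, 4)}
Natural join on D: {(10, 20, 2, m, 24, 28, 11), (10, 29, 11, c, 24, 28, 11), (35, 16, 36, m, 22, 8, 35), (35, 16, 36, m, 22, 8, 5), (35, 16, 36, m, 4, 4, 10), (35, 16, 36, m, 4, 4, 31), (35, 16, 36, m, 4, 4, 33), (35, 28, 22, u, 22, 8, 35), (35, 28, 22, u, 22, 8, 5), (35, 28, 22, u, 4, 4, 10), (35, 28, 22, u, 4, 4, 31), (35, 28, 22, u, 4, 4, 33)}
σ[E > 8 and F = m]: keep tuples satisfying E > 8 and F = m → {(10, 20, 2, m, 24, 28, 11)}
σ[F = m]: keep tuples satisfying F = m → {(10, 20, 2, m, 24, 28, 11)}
π_{G, C, B} gives {(20, 10, 2)}.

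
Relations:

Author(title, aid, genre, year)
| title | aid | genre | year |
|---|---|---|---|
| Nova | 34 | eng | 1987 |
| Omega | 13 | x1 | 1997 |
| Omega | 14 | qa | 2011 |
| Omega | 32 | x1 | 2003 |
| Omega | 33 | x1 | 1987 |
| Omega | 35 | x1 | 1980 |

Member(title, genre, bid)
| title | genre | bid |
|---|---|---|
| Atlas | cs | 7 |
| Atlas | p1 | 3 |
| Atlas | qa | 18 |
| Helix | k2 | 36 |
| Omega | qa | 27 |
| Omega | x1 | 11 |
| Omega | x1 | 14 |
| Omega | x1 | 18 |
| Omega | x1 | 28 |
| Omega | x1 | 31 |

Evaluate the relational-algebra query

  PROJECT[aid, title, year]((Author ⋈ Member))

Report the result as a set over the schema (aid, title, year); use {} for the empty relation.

{(13, Omega, 1997), (14, Omega, 2011), (32, Omega, 2003), (33, Omega, 1987), (35, Omega, 1980)}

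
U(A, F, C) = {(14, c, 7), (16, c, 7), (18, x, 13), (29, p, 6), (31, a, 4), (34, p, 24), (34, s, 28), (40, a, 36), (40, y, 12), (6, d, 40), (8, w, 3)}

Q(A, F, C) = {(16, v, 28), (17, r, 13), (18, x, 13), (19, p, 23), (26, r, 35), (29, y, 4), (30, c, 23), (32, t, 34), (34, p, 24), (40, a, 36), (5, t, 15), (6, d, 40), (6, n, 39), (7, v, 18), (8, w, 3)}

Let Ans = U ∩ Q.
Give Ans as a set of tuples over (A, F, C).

{(18, x, 13), (34, p, 24), (40, a, 36), (6, d, 40), (8, w, 3)}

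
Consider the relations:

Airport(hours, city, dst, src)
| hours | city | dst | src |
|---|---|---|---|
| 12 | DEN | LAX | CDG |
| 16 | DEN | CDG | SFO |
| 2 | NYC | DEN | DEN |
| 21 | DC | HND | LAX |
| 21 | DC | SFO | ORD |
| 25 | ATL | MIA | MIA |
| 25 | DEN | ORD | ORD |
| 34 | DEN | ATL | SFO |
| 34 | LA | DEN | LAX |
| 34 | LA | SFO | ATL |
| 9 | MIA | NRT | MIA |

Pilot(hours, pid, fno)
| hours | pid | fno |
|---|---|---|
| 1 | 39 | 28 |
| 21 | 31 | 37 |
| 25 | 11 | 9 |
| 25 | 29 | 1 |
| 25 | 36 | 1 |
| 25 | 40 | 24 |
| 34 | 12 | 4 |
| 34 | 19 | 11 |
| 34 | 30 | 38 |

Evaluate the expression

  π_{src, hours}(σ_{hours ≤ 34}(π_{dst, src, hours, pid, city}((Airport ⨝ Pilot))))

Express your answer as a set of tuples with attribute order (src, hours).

{(ATL, 34), (LAX, 21), (LAX, 34), (MIA, 25), (ORD, 21), (ORD, 25), (SFO, 34)}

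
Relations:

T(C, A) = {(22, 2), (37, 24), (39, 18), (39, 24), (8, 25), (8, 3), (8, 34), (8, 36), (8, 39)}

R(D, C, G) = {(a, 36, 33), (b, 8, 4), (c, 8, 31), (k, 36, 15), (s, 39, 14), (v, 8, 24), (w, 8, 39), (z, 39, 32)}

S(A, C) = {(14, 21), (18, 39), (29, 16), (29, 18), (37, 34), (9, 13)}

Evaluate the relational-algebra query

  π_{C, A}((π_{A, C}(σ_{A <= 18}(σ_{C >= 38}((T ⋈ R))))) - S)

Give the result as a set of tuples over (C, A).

{}

Natural join on C: {(39, 18, s, 14), (39, 18, z, 32), (39, 24, s, 14), (39, 24, z, 32), (8, 25, b, 4), (8, 25, c, 31), (8, 25, v, 24), (8, 25, w, 39), (8, 3, b, 4), (8, 3, c, 31), (8, 3, v, 24), (8, 3, w, 39), (8, 34, b, 4), (8, 34, c, 31), (8, 34, v, 24), (8, 34, w, 39), (8, 36, b, 4), (8, 36, c, 31), (8, 36, v, 24), (8, 36, w, 39), (8, 39, b, 4), (8, 39, c, 31), (8, 39, v, 24), (8, 39, w, 39)}
Filtering on C >= 38 leaves {(39, 18, s, 14), (39, 18, z, 32), (39, 24, s, 14), (39, 24, z, 32)}.
Filtering on A <= 18 leaves {(39, 18, s, 14), (39, 18, z, 32)}.
π[A, C]: project onto (A, C) (1 duplicate(s) eliminated) → {(18, 39)}
Difference: {(18, 39)} with {(14, 21), (18, 39), (29, 16), (29, 18), (37, 34), (9, 13)} → {}
π[C, A]: project onto (C, A) → {}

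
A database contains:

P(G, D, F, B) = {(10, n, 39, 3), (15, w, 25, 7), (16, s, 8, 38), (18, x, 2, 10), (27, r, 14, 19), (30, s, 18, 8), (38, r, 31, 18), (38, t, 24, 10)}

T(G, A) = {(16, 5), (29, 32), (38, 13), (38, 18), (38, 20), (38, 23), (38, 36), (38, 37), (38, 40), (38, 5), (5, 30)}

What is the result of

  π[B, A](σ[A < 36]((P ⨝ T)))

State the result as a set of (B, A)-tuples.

Natural join on G: {(16, s, 8, 38, 5), (38, r, 31, 18, 13), (38, r, 31, 18, 18), (38, r, 31, 18, 20), (38, r, 31, 18, 23), (38, r, 31, 18, 36), (38, r, 31, 18, 37), (38, r, 31, 18, 40), (38, r, 31, 18, 5), (38, t, 24, 10, 13), (38, t, 24, 10, 18), (38, t, 24, 10, 20), (38, t, 24, 10, 23), (38, t, 24, 10, 36), (38, t, 24, 10, 37), (38, t, 24, 10, 40), (38, t, 24, 10, 5)}
Apply σ_{A < 36}; surviving tuples: {(16, s, 8, 38, 5), (38, r, 31, 18, 13), (38, r, 31, 18, 18), (38, r, 31, 18, 20), (38, r, 31, 18, 23), (38, r, 31, 18, 5), (38, t, 24, 10, 13), (38, t, 24, 10, 18), (38, t, 24, 10, 20), (38, t, 24, 10, 23), (38, t, 24, 10, 5)}
Projecting to B, A: {(10, 13), (10, 18), (10, 20), (10, 23), (10, 5), (18, 13), (18, 18), (18, 20), (18, 23), (18, 5), (38, 5)}

{(10, 13), (10, 18), (10, 20), (10, 23), (10, 5), (18, 13), (18, 18), (18, 20), (18, 23), (18, 5), (38, 5)}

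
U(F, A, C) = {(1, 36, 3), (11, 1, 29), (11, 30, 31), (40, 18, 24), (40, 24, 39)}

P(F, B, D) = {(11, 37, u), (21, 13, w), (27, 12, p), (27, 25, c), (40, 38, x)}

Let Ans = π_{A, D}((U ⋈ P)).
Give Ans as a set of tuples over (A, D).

Joining U and P on F yields {(11, 1, 29, 37, u), (11, 30, 31, 37, u), (40, 18, 24, 38, x), (40, 24, 39, 38, x)}.
π_{A, D} gives {(1, u), (18, x), (24, x), (30, u)}.

{(1, u), (18, x), (24, x), (30, u)}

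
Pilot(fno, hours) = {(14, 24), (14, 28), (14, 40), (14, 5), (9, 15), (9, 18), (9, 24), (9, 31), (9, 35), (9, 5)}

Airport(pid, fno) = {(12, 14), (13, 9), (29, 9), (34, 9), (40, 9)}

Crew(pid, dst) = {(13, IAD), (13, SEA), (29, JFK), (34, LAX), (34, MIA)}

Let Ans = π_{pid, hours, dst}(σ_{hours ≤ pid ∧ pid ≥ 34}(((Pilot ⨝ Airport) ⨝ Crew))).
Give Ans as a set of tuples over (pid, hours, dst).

{(34, 15, LAX), (34, 15, MIA), (34, 18, LAX), (34, 18, MIA), (34, 24, LAX), (34, 24, MIA), (34, 31, LAX), (34, 31, MIA), (34, 5, LAX), (34, 5, MIA)}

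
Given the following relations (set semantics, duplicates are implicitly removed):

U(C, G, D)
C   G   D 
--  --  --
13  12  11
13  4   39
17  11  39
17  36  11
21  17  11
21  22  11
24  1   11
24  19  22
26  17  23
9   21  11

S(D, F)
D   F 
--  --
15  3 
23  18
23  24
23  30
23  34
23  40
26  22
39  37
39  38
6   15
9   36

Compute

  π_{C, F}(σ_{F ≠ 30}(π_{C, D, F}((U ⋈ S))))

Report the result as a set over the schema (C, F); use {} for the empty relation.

{(13, 37), (13, 38), (17, 37), (17, 38), (26, 18), (26, 24), (26, 34), (26, 40)}

U ⋈ S (natural join on D): {(13, 4, 39, 37), (13, 4, 39, 38), (17, 11, 39, 37), (17, 11, 39, 38), (26, 17, 23, 18), (26, 17, 23, 24), (26, 17, 23, 30), (26, 17, 23, 34), (26, 17, 23, 40)}
π[C, D, F]: project onto (C, D, F) → {(13, 39, 37), (13, 39, 38), (17, 39, 37), (17, 39, 38), (26, 23, 18), (26, 23, 24), (26, 23, 30), (26, 23, 34), (26, 23, 40)}
Apply σ_{F ≠ 30}; surviving tuples: {(13, 39, 37), (13, 39, 38), (17, 39, 37), (17, 39, 38), (26, 23, 18), (26, 23, 24), (26, 23, 34), (26, 23, 40)}
π[C, F]: project onto (C, F) → {(13, 37), (13, 38), (17, 37), (17, 38), (26, 18), (26, 24), (26, 34), (26, 40)}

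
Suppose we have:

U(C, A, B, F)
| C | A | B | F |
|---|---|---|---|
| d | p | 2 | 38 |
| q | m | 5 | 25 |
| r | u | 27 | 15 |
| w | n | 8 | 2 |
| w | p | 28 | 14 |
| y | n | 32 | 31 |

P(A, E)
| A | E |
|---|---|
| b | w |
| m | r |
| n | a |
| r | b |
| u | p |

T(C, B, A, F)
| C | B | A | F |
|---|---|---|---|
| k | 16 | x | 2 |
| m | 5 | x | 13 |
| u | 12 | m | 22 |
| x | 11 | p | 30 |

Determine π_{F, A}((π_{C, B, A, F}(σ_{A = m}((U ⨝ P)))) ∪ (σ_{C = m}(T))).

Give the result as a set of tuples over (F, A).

U ⋈ P (natural join on A): {(q, m, 5, 25, r), (r, u, 27, 15, p), (w, n, 8, 2, a), (y, n, 32, 31, a)}
σ[A = m]: keep tuples satisfying A = m → {(q, m, 5, 25, r)}
π_{C, B, A, F} gives {(q, 5, m, 25)}.
σ[C = m]: keep tuples satisfying C = m → {(m, 5, x, 13)}
Set union of the two operands is {(m, 5, x, 13), (q, 5, m, 25)}.
π_{F, A} gives {(13, x), (25, m)}.

{(13, x), (25, m)}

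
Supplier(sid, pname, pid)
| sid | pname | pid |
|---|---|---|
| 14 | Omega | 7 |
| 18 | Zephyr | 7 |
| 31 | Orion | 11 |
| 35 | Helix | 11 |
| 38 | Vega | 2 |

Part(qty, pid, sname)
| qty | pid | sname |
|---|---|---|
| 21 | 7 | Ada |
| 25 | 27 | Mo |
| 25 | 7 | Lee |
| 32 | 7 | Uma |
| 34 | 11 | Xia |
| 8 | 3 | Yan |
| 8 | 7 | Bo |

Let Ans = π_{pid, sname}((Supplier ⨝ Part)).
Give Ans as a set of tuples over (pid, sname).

Supplier ⋈ Part (natural join on pid): {(14, Omega, 7, 21, Ada), (14, Omega, 7, 25, Lee), (14, Omega, 7, 32, Uma), (14, Omega, 7, 8, Bo), (18, Zephyr, 7, 21, Ada), (18, Zephyr, 7, 25, Lee), (18, Zephyr, 7, 32, Uma), (18, Zephyr, 7, 8, Bo), (31, Orion, 11, 34, Xia), (35, Helix, 11, 34, Xia)}
π[pid, sname]: project onto (pid, sname) (5 duplicate(s) eliminated) → {(11, Xia), (7, Ada), (7, Bo), (7, Lee), (7, Uma)}

{(11, Xia), (7, Ada), (7, Bo), (7, Lee), (7, Uma)}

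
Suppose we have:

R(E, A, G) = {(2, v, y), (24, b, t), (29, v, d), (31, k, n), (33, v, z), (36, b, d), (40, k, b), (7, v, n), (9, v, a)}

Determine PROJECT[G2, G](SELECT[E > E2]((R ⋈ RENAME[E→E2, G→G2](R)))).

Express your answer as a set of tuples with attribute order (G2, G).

{(a, d), (a, z), (d, z), (n, a), (n, b), (n, d), (n, z), (t, d), (y, a), (y, d), (y, n), (y, z)}

ρ[E→E2, G→G2]: schema becomes (E2, A, G2); tuples unchanged.
R ⋈ RENAME[E→E2, G→G2](R) (natural join on A): {(2, v, y, 2, y), (2, v, y, 29, d), (2, v, y, 33, z), (2, v, y, 7, n), (2, v, y, 9, a), (24, b, t, 24, t), (24, b, t, 36, d), (29, v, d, 2, y), (29, v, d, 29, d), (29, v, d, 33, z), (29, v, d, 7, n), (29, v, d, 9, a), (31, k, n, 31, n), (31, k, n, 40, b), (33, v, z, 2, y), (33, v, z, 29, d), (33, v, z, 33, z), (33, v, z, 7, n), (33, v, z, 9, a), (36, b, d, 24, t), (36, b, d, 36, d), (40, k, b, 31, n), (40, k, b, 40, b), (7, v, n, 2, y), (7, v, n, 29, d), (7, v, n, 33, z), (7, v, n, 7, n), (7, v, n, 9, a), (9, v, a, 2, y), (9, v, a, 29, d), (9, v, a, 33, z), (9, v, a, 7, n), (9, v, a, 9, a)}
Selection E > E2: {(29, v, d, 2, y), (29, v, d, 7, n), (29, v, d, 9, a), (33, v, z, 2, y), (33, v, z, 29, d), (33, v, z, 7, n), (33, v, z, 9, a), (36, b, d, 24, t), (40, k, b, 31, n), (7, v, n, 2, y), (9, v, a, 2, y), (9, v, a, 7, n)}
Keep only column(s) G2, G: {(a, d), (a, z), (d, z), (n, a), (n, b), (n, d), (n, z), (t, d), (y, a), (y, d), (y, n), (y, z)}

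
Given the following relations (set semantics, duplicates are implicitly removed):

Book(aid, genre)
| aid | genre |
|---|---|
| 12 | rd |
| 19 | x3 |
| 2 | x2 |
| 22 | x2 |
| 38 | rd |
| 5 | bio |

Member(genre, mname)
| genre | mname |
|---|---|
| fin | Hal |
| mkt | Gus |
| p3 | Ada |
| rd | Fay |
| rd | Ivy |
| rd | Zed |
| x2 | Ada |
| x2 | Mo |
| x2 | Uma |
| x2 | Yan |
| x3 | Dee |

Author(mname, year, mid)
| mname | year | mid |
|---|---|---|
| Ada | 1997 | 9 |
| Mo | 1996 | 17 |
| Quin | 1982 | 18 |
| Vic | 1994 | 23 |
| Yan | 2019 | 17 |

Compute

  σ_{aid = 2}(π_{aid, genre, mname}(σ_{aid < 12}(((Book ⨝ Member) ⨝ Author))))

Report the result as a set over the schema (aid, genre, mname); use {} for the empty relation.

{(2, x2, Ada), (2, x2, Mo), (2, x2, Yan)}

Joining Book and Member on genre yields {(12, rd, Fay), (12, rd, Ivy), (12, rd, Zed), (19, x3, Dee), (2, x2, Ada), (2, x2, Mo), (2, x2, Uma), (2, x2, Yan), (22, x2, Ada), (22, x2, Mo), (22, x2, Uma), (22, x2, Yan), (38, rd, Fay), (38, rd, Ivy), (38, rd, Zed)}.
Joining (Book ⨝ Member) and Author on mname yields {(2, x2, Ada, 1997, 9), (2, x2, Mo, 1996, 17), (2, x2, Yan, 2019, 17), (22, x2, Ada, 1997, 9), (22, x2, Mo, 1996, 17), (22, x2, Yan, 2019, 17)}.
σ[aid < 12]: keep tuples satisfying aid < 12 → {(2, x2, Ada, 1997, 9), (2, x2, Mo, 1996, 17), (2, x2, Yan, 2019, 17)}
Projecting to aid, genre, mname: {(2, x2, Ada), (2, x2, Mo), (2, x2, Yan)}
σ[aid = 2]: keep tuples satisfying aid = 2 → {(2, x2, Ada), (2, x2, Mo), (2, x2, Yan)}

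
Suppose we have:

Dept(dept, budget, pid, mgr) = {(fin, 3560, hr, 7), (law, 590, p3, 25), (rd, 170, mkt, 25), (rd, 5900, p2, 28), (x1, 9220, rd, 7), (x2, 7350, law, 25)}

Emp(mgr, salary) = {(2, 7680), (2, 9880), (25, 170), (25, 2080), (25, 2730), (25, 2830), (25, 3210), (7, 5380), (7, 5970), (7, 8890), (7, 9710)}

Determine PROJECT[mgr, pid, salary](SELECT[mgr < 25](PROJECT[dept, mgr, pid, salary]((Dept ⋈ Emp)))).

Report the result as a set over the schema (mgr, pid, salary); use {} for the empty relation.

{(7, hr, 5380), (7, hr, 5970), (7, hr, 8890), (7, hr, 9710), (7, rd, 5380), (7, rd, 5970), (7, rd, 8890), (7, rd, 9710)}

Dept ⋈ Emp (natural join on mgr): {(fin, 3560, hr, 7, 5380), (fin, 3560, hr, 7, 5970), (fin, 3560, hr, 7, 8890), (fin, 3560, hr, 7, 9710), (law, 590, p3, 25, 170), (law, 590, p3, 25, 2080), (law, 590, p3, 25, 2730), (law, 590, p3, 25, 2830), (law, 590, p3, 25, 3210), (rd, 170, mkt, 25, 170), (rd, 170, mkt, 25, 2080), (rd, 170, mkt, 25, 2730), (rd, 170, mkt, 25, 2830), (rd, 170, mkt, 25, 3210), (x1, 9220, rd, 7, 5380), (x1, 9220, rd, 7, 5970), (x1, 9220, rd, 7, 8890), (x1, 9220, rd, 7, 9710), (x2, 7350, law, 25, 170), (x2, 7350, law, 25, 2080), (x2, 7350, law, 25, 2730), (x2, 7350, law, 25, 2830), (x2, 7350, law, 25, 3210)}
Keep only column(s) dept, mgr, pid, salary: {(fin, 7, hr, 5380), (fin, 7, hr, 5970), (fin, 7, hr, 8890), (fin, 7, hr, 9710), (law, 25, p3, 170), (law, 25, p3, 2080), (law, 25, p3, 2730), (law, 25, p3, 2830), (law, 25, p3, 3210), (rd, 25, mkt, 170), (rd, 25, mkt, 2080), (rd, 25, mkt, 2730), (rd, 25, mkt, 2830), (rd, 25, mkt, 3210), (x1, 7, rd, 5380), (x1, 7, rd, 5970), (x1, 7, rd, 8890), (x1, 7, rd, 9710), (x2, 25, law, 170), (x2, 25, law, 2080), (x2, 25, law, 2730), (x2, 25, law, 2830), (x2, 25, law, 3210)}
Filtering on mgr < 25 leaves {(fin, 7, hr, 5380), (fin, 7, hr, 5970), (fin, 7, hr, 8890), (fin, 7, hr, 9710), (x1, 7, rd, 5380), (x1, 7, rd, 5970), (x1, 7, rd, 8890), (x1, 7, rd, 9710)}.
Keep only column(s) mgr, pid, salary: {(7, hr, 5380), (7, hr, 5970), (7, hr, 8890), (7, hr, 9710), (7, rd, 5380), (7, rd, 5970), (7, rd, 8890), (7, rd, 9710)}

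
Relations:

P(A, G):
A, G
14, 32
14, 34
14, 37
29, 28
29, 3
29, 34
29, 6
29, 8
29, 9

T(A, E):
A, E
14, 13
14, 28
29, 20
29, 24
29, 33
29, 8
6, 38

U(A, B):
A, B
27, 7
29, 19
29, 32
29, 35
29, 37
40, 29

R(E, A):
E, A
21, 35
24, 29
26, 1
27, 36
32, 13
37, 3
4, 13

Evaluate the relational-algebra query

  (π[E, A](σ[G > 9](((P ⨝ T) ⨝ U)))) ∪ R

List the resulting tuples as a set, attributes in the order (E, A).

P ⋈ T (natural join on A): {(14, 32, 13), (14, 32, 28), (14, 34, 13), (14, 34, 28), (14, 37, 13), (14, 37, 28), (29, 28, 20), (29, 28, 24), (29, 28, 33), (29, 28, 8), (29, 3, 20), (29, 3, 24), (29, 3, 33), (29, 3, 8), (29, 34, 20), (29, 34, 24), (29, 34, 33), (29, 34, 8), (29, 6, 20), (29, 6, 24), (29, 6, 33), (29, 6, 8), (29, 8, 20), (29, 8, 24), (29, 8, 33), (29, 8, 8), (29, 9, 20), (29, 9, 24), (29, 9, 33), (29, 9, 8)}
(P ⨝ T) ⋈ U (natural join on A): {(29, 28, 20, 19), (29, 28, 20, 32), (29, 28, 20, 35), (29, 28, 20, 37), (29, 28, 24, 19), (29, 28, 24, 32), (29, 28, 24, 35), (29, 28, 24, 37), (29, 28, 33, 19), (29, 28, 33, 32), (29, 28, 33, 35), (29, 28, 33, 37), (29, 28, 8, 19), (29, 28, 8, 32), (29, 28, 8, 35), (29, 28, 8, 37), (29, 3, 20, 19), (29, 3, 20, 32), (29, 3, 20, 35), (29, 3, 20, 37), (29, 3, 24, 19), (29, 3, 24, 32), (29, 3, 24, 35), (29, 3, 24, 37), (29, 3, 33, 19), (29, 3, 33, 32), (29, 3, 33, 35), (29, 3, 33, 37), (29, 3, 8, 19), (29, 3, 8, 32), (29, 3, 8, 35), (29, 3, 8, 37), (29, 34, 20, 19), (29, 34, 20, 32), (29, 34, 20, 35), (29, 34, 20, 37), (29, 34, 24, 19), (29, 34, 24, 32), (29, 34, 24, 35), (29, 34, 24, 37), (29, 34, 33, 19), (29, 34, 33, 32), (29, 34, 33, 35), (29, 34, 33, 37), (29, 34, 8, 19), (29, 34, 8, 32), (29, 34, 8, 35), (29, 34, 8, 37), (29, 6, 20, 19), (29, 6, 20, 32), (29, 6, 20, 35), (29, 6, 20, 37), (29, 6, 24, 19), (29, 6, 24, 32), (29, 6, 24, 35), (29, 6, 24, 37), (29, 6, 33, 19), (29, 6, 33, 32), (29, 6, 33, 35), (29, 6, 33, 37), (29, 6, 8, 19), (29, 6, 8, 32), (29, 6, 8, 35), (29, 6, 8, 37), (29, 8, 20, 19), (29, 8, 20, 32), (29, 8, 20, 35), (29, 8, 20, 37), (29, 8, 24, 19), (29, 8, 24, 32), (29, 8, 24, 35), (29, 8, 24, 37), (29, 8, 33, 19), (29, 8, 33, 32), (29, 8, 33, 35), (29, 8, 33, 37), (29, 8, 8, 19), (29, 8, 8, 32), (29, 8, 8, 35), (29, 8, 8, 37), (29, 9, 20, 19), (29, 9, 20, 32), (29, 9, 20, 35), (29, 9, 20, 37), (29, 9, 24, 19), (29, 9, 24, 32), (29, 9, 24, 35), (29, 9, 24, 37), (29, 9, 33, 19), (29, 9, 33, 32), (29, 9, 33, 35), (29, 9, 33, 37), (29, 9, 8, 19), (29, 9, 8, 32), (29, 9, 8, 35), (29, 9, 8, 37)}
Filtering on G > 9 leaves {(29, 28, 20, 19), (29, 28, 20, 32), (29, 28, 20, 35), (29, 28, 20, 37), (29, 28, 24, 19), (29, 28, 24, 32), (29, 28, 24, 35), (29, 28, 24, 37), (29, 28, 33, 19), (29, 28, 33, 32), (29, 28, 33, 35), (29, 28, 33, 37), (29, 28, 8, 19), (29, 28, 8, 32), (29, 28, 8, 35), (29, 28, 8, 37), (29, 34, 20, 19), (29, 34, 20, 32), (29, 34, 20, 35), (29, 34, 20, 37), (29, 34, 24, 19), (29, 34, 24, 32), (29, 34, 24, 35), (29, 34, 24, 37), (29, 34, 33, 19), (29, 34, 33, 32), (29, 34, 33, 35), (29, 34, 33, 37), (29, 34, 8, 19), (29, 34, 8, 32), (29, 34, 8, 35), (29, 34, 8, 37)}.
Keep only column(s) E, A (28 duplicate(s) eliminated): {(20, 29), (24, 29), (33, 29), (8, 29)}
Union: {(20, 29), (24, 29), (33, 29), (8, 29)} with {(21, 35), (24, 29), (26, 1), (27, 36), (32, 13), (37, 3), (4, 13)} → {(20, 29), (21, 35), (24, 29), (26, 1), (27, 36), (32, 13), (33, 29), (37, 3), (4, 13), (8, 29)}

{(20, 29), (21, 35), (24, 29), (26, 1), (27, 36), (32, 13), (33, 29), (37, 3), (4, 13), (8, 29)}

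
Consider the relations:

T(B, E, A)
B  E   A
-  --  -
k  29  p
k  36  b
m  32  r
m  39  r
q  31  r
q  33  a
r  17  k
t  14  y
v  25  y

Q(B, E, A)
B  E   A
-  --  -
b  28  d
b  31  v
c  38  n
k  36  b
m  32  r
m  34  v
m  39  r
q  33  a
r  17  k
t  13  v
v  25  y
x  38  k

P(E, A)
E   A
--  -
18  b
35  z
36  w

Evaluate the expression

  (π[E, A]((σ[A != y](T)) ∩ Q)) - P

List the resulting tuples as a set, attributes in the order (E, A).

Apply σ_{A != y}; surviving tuples: {(k, 29, p), (k, 36, b), (m, 32, r), (m, 39, r), (q, 31, r), (q, 33, a), (r, 17, k)}
Set intersection of the two operands is {(k, 36, b), (m, 32, r), (m, 39, r), (q, 33, a), (r, 17, k)}.
Projecting to E, A: {(17, k), (32, r), (33, a), (36, b), (39, r)}
Set difference of the two operands is {(17, k), (32, r), (33, a), (36, b), (39, r)}.

{(17, k), (32, r), (33, a), (36, b), (39, r)}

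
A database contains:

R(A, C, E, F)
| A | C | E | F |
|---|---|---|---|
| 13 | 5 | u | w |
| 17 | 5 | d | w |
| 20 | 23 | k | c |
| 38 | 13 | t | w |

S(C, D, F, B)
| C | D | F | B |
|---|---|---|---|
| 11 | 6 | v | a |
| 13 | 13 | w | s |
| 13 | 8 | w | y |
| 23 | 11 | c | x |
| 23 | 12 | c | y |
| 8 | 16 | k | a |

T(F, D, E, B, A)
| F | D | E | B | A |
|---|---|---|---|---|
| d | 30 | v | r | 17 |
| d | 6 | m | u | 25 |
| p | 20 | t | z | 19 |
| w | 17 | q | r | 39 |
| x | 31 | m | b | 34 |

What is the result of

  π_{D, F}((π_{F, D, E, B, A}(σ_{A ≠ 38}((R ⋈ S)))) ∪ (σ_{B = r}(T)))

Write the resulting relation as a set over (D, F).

Joining R and S on C, F yields {(20, 23, k, c, 11, x), (20, 23, k, c, 12, y), (38, 13, t, w, 13, s), (38, 13, t, w, 8, y)}.
Filtering on A ≠ 38 leaves {(20, 23, k, c, 11, x), (20, 23, k, c, 12, y)}.
π[F, D, E, B, A]: project onto (F, D, E, B, A) → {(c, 11, k, x, 20), (c, 12, k, y, 20)}
Filtering on B = r leaves {(d, 30, v, r, 17), (w, 17, q, r, 39)}.
Taking the union: {(c, 11, k, x, 20), (c, 12, k, y, 20), (d, 30, v, r, 17), (w, 17, q, r, 39)}
π[D, F]: project onto (D, F) → {(11, c), (12, c), (17, w), (30, d)}

{(11, c), (12, c), (17, w), (30, d)}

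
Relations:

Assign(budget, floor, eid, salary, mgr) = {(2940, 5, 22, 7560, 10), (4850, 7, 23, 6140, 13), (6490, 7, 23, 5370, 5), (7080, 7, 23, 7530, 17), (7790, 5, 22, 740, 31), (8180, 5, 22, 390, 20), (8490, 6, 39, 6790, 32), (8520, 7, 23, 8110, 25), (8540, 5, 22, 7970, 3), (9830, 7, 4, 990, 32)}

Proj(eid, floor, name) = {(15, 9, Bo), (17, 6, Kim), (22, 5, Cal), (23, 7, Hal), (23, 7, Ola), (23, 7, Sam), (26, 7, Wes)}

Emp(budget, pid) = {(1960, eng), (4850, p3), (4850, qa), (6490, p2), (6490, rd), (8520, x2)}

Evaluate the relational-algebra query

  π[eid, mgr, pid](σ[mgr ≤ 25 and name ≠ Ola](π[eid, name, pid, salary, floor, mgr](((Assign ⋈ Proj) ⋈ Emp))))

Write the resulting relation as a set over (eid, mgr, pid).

Natural join on floor, eid: {(2940, 5, 22, 7560, 10, Cal), (4850, 7, 23, 6140, 13, Hal), (4850, 7, 23, 6140, 13, Ola), (4850, 7, 23, 6140, 13, Sam), (6490, 7, 23, 5370, 5, Hal), (6490, 7, 23, 5370, 5, Ola), (6490, 7, 23, 5370, 5, Sam), (7080, 7, 23, 7530, 17, Hal), (7080, 7, 23, 7530, 17, Ola), (7080, 7, 23, 7530, 17, Sam), (7790, 5, 22, 740, 31, Cal), (8180, 5, 22, 390, 20, Cal), (8520, 7, 23, 8110, 25, Hal), (8520, 7, 23, 8110, 25, Ola), (8520, 7, 23, 8110, 25, Sam), (8540, 5, 22, 7970, 3, Cal)}
Natural join on budget: {(4850, 7, 23, 6140, 13, Hal, p3), (4850, 7, 23, 6140, 13, Hal, qa), (4850, 7, 23, 6140, 13, Ola, p3), (4850, 7, 23, 6140, 13, Ola, qa), (4850, 7, 23, 6140, 13, Sam, p3), (4850, 7, 23, 6140, 13, Sam, qa), (6490, 7, 23, 5370, 5, Hal, p2), (6490, 7, 23, 5370, 5, Hal, rd), (6490, 7, 23, 5370, 5, Ola, p2), (6490, 7, 23, 5370, 5, Ola, rd), (6490, 7, 23, 5370, 5, Sam, p2), (6490, 7, 23, 5370, 5, Sam, rd), (8520, 7, 23, 8110, 25, Hal, x2), (8520, 7, 23, 8110, 25, Ola, x2), (8520, 7, 23, 8110, 25, Sam, x2)}
π[eid, name, pid, salary, floor, mgr]: project onto (eid, name, pid, salary, floor, mgr) → {(23, Hal, p2, 5370, 7, 5), (23, Hal, p3, 6140, 7, 13), (23, Hal, qa, 6140, 7, 13), (23, Hal, rd, 5370, 7, 5), (23, Hal, x2, 8110, 7, 25), (23, Ola, p2, 5370, 7, 5), (23, Ola, p3, 6140, 7, 13), (23, Ola, qa, 6140, 7, 13), (23, Ola, rd, 5370, 7, 5), (23, Ola, x2, 8110, 7, 25), (23, Sam, p2, 5370, 7, 5), (23, Sam, p3, 6140, 7, 13), (23, Sam, qa, 6140, 7, 13), (23, Sam, rd, 5370, 7, 5), (23, Sam, x2, 8110, 7, 25)}
Apply σ_{mgr ≤ 25 and name ≠ Ola}; surviving tuples: {(23, Hal, p2, 5370, 7, 5), (23, Hal, p3, 6140, 7, 13), (23, Hal, qa, 6140, 7, 13), (23, Hal, rd, 5370, 7, 5), (23, Hal, x2, 8110, 7, 25), (23, Sam, p2, 5370, 7, 5), (23, Sam, p3, 6140, 7, 13), (23, Sam, qa, 6140, 7, 13), (23, Sam, rd, 5370, 7, 5), (23, Sam, x2, 8110, 7, 25)}
π[eid, mgr, pid]: project onto (eid, mgr, pid) (5 duplicate(s) eliminated) → {(23, 13, p3), (23, 13, qa), (23, 25, x2), (23, 5, p2), (23, 5, rd)}

{(23, 13, p3), (23, 13, qa), (23, 25, x2), (23, 5, p2), (23, 5, rd)}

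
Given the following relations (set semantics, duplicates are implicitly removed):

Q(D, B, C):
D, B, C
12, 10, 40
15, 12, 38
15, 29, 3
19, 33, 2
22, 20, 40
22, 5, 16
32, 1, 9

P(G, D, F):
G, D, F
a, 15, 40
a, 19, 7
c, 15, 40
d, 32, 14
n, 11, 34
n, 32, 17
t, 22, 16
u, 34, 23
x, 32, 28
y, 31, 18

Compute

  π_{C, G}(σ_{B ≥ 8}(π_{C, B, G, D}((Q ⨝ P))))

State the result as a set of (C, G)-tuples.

Joining Q and P on D yields {(15, 12, 38, a, 40), (15, 12, 38, c, 40), (15, 29, 3, a, 40), (15, 29, 3, c, 40), (19, 33, 2, a, 7), (22, 20, 40, t, 16), (22, 5, 16, t, 16), (32, 1, 9, d, 14), (32, 1, 9, n, 17), (32, 1, 9, x, 28)}.
Projecting to C, B, G, D: {(16, 5, t, 22), (2, 33, a, 19), (3, 29, a, 15), (3, 29, c, 15), (38, 12, a, 15), (38, 12, c, 15), (40, 20, t, 22), (9, 1, d, 32), (9, 1, n, 32), (9, 1, x, 32)}
Filtering on B ≥ 8 leaves {(2, 33, a, 19), (3, 29, a, 15), (3, 29, c, 15), (38, 12, a, 15), (38, 12, c, 15), (40, 20, t, 22)}.
Projecting to C, G: {(2, a), (3, a), (3, c), (38, a), (38, c), (40, t)}

{(2, a), (3, a), (3, c), (38, a), (38, c), (40, t)}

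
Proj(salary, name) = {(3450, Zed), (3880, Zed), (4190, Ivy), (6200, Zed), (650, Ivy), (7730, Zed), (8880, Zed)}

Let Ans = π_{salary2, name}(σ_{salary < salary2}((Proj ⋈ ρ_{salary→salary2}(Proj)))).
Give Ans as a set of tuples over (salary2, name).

ρ[salary→salary2]: schema becomes (salary2, name); tuples unchanged.
Proj ⋈ ρ_{salary→salary2}(Proj) (natural join on name): {(3450, Zed, 3450), (3450, Zed, 3880), (3450, Zed, 6200), (3450, Zed, 7730), (3450, Zed, 8880), (3880, Zed, 3450), (3880, Zed, 3880), (3880, Zed, 6200), (3880, Zed, 7730), (3880, Zed, 8880), (4190, Ivy, 4190), (4190, Ivy, 650), (6200, Zed, 3450), (6200, Zed, 3880), (6200, Zed, 6200), (6200, Zed, 7730), (6200, Zed, 8880), (650, Ivy, 4190), (650, Ivy, 650), (7730, Zed, 3450), (7730, Zed, 3880), (7730, Zed, 6200), (7730, Zed, 7730), (7730, Zed, 8880), (8880, Zed, 3450), (8880, Zed, 3880), (8880, Zed, 6200), (8880, Zed, 7730), (8880, Zed, 8880)}
Apply σ_{salary < salary2}; surviving tuples: {(3450, Zed, 3880), (3450, Zed, 6200), (3450, Zed, 7730), (3450, Zed, 8880), (3880, Zed, 6200), (3880, Zed, 7730), (3880, Zed, 8880), (6200, Zed, 7730), (6200, Zed, 8880), (650, Ivy, 4190), (7730, Zed, 8880)}
π_{salary2, name} gives {(3880, Zed), (4190, Ivy), (6200, Zed), (7730, Zed), (8880, Zed)} (6 duplicate(s) eliminated).

{(3880, Zed), (4190, Ivy), (6200, Zed), (7730, Zed), (8880, Zed)}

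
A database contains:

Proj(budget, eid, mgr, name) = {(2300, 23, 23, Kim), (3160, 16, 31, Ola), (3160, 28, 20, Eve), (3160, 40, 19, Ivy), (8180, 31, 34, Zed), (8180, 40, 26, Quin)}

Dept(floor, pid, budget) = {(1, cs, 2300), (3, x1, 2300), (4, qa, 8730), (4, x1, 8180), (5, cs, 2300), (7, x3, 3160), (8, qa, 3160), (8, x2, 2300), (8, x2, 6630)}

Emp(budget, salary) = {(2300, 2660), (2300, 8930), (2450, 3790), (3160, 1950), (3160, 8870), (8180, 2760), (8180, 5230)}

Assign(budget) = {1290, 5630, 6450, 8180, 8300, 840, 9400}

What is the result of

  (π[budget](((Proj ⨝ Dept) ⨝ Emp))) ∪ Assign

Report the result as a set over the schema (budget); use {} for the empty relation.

{1290, 2300, 3160, 5630, 6450, 8180, 8300, 840, 9400}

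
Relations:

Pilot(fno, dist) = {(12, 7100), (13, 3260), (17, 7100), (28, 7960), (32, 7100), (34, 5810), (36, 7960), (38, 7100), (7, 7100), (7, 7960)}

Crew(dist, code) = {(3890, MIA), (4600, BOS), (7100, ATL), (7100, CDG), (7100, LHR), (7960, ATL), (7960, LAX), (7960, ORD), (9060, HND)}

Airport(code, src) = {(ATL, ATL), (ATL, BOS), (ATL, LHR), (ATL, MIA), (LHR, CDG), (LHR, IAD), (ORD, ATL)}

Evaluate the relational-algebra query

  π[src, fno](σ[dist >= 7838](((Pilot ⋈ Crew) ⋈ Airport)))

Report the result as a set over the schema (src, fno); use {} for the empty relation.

{(ATL, 28), (ATL, 36), (ATL, 7), (BOS, 28), (BOS, 36), (BOS, 7), (LHR, 28), (LHR, 36), (LHR, 7), (MIA, 28), (MIA, 36), (MIA, 7)}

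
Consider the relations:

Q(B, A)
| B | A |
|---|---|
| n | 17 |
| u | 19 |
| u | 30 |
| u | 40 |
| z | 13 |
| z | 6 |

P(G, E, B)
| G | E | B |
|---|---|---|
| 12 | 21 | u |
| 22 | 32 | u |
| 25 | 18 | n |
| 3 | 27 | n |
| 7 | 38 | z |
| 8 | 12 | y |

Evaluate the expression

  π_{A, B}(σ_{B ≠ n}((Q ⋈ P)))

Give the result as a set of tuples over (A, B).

{(13, z), (19, u), (30, u), (40, u), (6, z)}

Q ⋈ P (natural join on B): {(n, 17, 25, 18), (n, 17, 3, 27), (u, 19, 12, 21), (u, 19, 22, 32), (u, 30, 12, 21), (u, 30, 22, 32), (u, 40, 12, 21), (u, 40, 22, 32), (z, 13, 7, 38), (z, 6, 7, 38)}
Selection B ≠ n: {(u, 19, 12, 21), (u, 19, 22, 32), (u, 30, 12, 21), (u, 30, 22, 32), (u, 40, 12, 21), (u, 40, 22, 32), (z, 13, 7, 38), (z, 6, 7, 38)}
π[A, B]: project onto (A, B) (3 duplicate(s) eliminated) → {(13, z), (19, u), (30, u), (40, u), (6, z)}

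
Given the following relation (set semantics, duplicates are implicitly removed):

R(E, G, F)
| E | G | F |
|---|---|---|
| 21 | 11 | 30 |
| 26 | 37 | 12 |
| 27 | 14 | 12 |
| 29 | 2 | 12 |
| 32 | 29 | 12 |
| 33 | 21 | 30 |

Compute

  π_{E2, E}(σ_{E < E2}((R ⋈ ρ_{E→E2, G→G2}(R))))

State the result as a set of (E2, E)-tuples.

{(27, 26), (29, 26), (29, 27), (32, 26), (32, 27), (32, 29), (33, 21)}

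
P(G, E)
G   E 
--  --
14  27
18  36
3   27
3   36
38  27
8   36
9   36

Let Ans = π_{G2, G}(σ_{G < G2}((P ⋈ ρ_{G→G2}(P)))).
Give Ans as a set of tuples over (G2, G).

ρ[G→G2]: schema becomes (G2, E); tuples unchanged.
Joining P and ρ_{G→G2}(P) on E yields {(14, 27, 14), (14, 27, 3), (14, 27, 38), (18, 36, 18), (18, 36, 3), (18, 36, 8), (18, 36, 9), (3, 27, 14), (3, 27, 3), (3, 27, 38), (3, 36, 18), (3, 36, 3), (3, 36, 8), (3, 36, 9), (38, 27, 14), (38, 27, 3), (38, 27, 38), (8, 36, 18), (8, 36, 3), (8, 36, 8), (8, 36, 9), (9, 36, 18), (9, 36, 3), (9, 36, 8), (9, 36, 9)}.
Selection G < G2: {(14, 27, 38), (3, 27, 14), (3, 27, 38), (3, 36, 18), (3, 36, 8), (3, 36, 9), (8, 36, 18), (8, 36, 9), (9, 36, 18)}
Projecting to G2, G: {(14, 3), (18, 3), (18, 8), (18, 9), (38, 14), (38, 3), (8, 3), (9, 3), (9, 8)}

{(14, 3), (18, 3), (18, 8), (18, 9), (38, 14), (38, 3), (8, 3), (9, 3), (9, 8)}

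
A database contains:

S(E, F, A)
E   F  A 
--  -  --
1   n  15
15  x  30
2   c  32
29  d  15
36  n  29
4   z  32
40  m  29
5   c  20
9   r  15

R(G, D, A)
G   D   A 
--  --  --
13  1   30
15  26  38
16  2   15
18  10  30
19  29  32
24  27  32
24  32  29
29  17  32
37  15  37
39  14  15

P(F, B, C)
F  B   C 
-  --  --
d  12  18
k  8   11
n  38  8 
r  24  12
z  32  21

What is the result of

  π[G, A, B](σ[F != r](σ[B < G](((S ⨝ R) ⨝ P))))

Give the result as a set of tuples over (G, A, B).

{(16, 15, 12), (39, 15, 12), (39, 15, 38)}

Joining S and R on A yields {(1, n, 15, 16, 2), (1, n, 15, 39, 14), (15, x, 30, 13, 1), (15, x, 30, 18, 10), (2, c, 32, 19, 29), (2, c, 32, 24, 27), (2, c, 32, 29, 17), (29, d, 15, 16, 2), (29, d, 15, 39, 14), (36, n, 29, 24, 32), (4, z, 32, 19, 29), (4, z, 32, 24, 27), (4, z, 32, 29, 17), (40, m, 29, 24, 32), (9, r, 15, 16, 2), (9, r, 15, 39, 14)}.
Joining (S ⨝ R) and P on F yields {(1, n, 15, 16, 2, 38, 8), (1, n, 15, 39, 14, 38, 8), (29, d, 15, 16, 2, 12, 18), (29, d, 15, 39, 14, 12, 18), (36, n, 29, 24, 32, 38, 8), (4, z, 32, 19, 29, 32, 21), (4, z, 32, 24, 27, 32, 21), (4, z, 32, 29, 17, 32, 21), (9, r, 15, 16, 2, 24, 12), (9, r, 15, 39, 14, 24, 12)}.
Filtering on B < G leaves {(1, n, 15, 39, 14, 38, 8), (29, d, 15, 16, 2, 12, 18), (29, d, 15, 39, 14, 12, 18), (9, r, 15, 39, 14, 24, 12)}.
Filtering on F != r leaves {(1, n, 15, 39, 14, 38, 8), (29, d, 15, 16, 2, 12, 18), (29, d, 15, 39, 14, 12, 18)}.
π_{G, A, B} gives {(16, 15, 12), (39, 15, 12), (39, 15, 38)}.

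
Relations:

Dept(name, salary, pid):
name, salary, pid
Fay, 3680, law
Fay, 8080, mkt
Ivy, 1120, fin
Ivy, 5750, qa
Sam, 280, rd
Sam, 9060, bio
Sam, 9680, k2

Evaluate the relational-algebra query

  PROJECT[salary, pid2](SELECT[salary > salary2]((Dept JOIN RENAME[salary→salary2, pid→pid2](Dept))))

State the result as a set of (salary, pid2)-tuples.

ρ[salary→salary2, pid→pid2]: schema becomes (name, salary2, pid2); tuples unchanged.
Natural join on name: {(Fay, 3680, law, 3680, law), (Fay, 3680, law, 8080, mkt), (Fay, 8080, mkt, 3680, law), (Fay, 8080, mkt, 8080, mkt), (Ivy, 1120, fin, 1120, fin), (Ivy, 1120, fin, 5750, qa), (Ivy, 5750, qa, 1120, fin), (Ivy, 5750, qa, 5750, qa), (Sam, 280, rd, 280, rd), (Sam, 280, rd, 9060, bio), (Sam, 280, rd, 9680, k2), (Sam, 9060, bio, 280, rd), (Sam, 9060, bio, 9060, bio), (Sam, 9060, bio, 9680, k2), (Sam, 9680, k2, 280, rd), (Sam, 9680, k2, 9060, bio), (Sam, 9680, k2, 9680, k2)}
Filtering on salary > salary2 leaves {(Fay, 8080, mkt, 3680, law), (Ivy, 5750, qa, 1120, fin), (Sam, 9060, bio, 280, rd), (Sam, 9680, k2, 280, rd), (Sam, 9680, k2, 9060, bio)}.
π[salary, pid2]: project onto (salary, pid2) → {(5750, fin), (8080, law), (9060, rd), (9680, bio), (9680, rd)}

{(5750, fin), (8080, law), (9060, rd), (9680, bio), (9680, rd)}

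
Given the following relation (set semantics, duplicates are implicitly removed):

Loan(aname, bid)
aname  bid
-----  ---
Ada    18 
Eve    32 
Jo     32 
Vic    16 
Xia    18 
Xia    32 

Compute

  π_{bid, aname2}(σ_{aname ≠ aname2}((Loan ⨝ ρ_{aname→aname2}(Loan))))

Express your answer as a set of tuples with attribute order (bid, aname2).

ρ[aname→aname2]: schema becomes (aname2, bid); tuples unchanged.
Loan ⋈ ρ_{aname→aname2}(Loan) (natural join on bid): {(Ada, 18, Ada), (Ada, 18, Xia), (Eve, 32, Eve), (Eve, 32, Jo), (Eve, 32, Xia), (Jo, 32, Eve), (Jo, 32, Jo), (Jo, 32, Xia), (Vic, 16, Vic), (Xia, 18, Ada), (Xia, 18, Xia), (Xia, 32, Eve), (Xia, 32, Jo), (Xia, 32, Xia)}
σ[aname ≠ aname2]: keep tuples satisfying aname ≠ aname2 → {(Ada, 18, Xia), (Eve, 32, Jo), (Eve, 32, Xia), (Jo, 32, Eve), (Jo, 32, Xia), (Xia, 18, Ada), (Xia, 32, Eve), (Xia, 32, Jo)}
Keep only column(s) bid, aname2 (3 duplicate(s) eliminated): {(18, Ada), (18, Xia), (32, Eve), (32, Jo), (32, Xia)}

{(18, Ada), (18, Xia), (32, Eve), (32, Jo), (32, Xia)}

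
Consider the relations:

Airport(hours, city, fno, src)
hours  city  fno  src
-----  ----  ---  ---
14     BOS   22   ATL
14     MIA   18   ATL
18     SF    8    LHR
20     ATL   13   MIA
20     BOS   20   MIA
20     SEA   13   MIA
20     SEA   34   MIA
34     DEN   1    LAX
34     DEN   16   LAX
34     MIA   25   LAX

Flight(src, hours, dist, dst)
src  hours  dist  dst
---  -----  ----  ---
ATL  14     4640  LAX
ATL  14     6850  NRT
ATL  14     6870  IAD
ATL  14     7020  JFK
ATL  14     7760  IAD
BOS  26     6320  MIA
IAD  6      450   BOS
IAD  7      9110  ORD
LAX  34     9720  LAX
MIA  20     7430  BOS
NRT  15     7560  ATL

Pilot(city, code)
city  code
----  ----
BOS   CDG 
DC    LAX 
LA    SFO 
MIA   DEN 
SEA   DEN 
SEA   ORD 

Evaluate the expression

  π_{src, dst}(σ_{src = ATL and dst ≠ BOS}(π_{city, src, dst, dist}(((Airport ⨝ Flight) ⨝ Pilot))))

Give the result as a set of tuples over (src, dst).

Joining Airport and Flight on hours, src yields {(14, BOS, 22, ATL, 4640, LAX), (14, BOS, 22, ATL, 6850, NRT), (14, BOS, 22, ATL, 6870, IAD), (14, BOS, 22, ATL, 7020, JFK), (14, BOS, 22, ATL, 7760, IAD), (14, MIA, 18, ATL, 4640, LAX), (14, MIA, 18, ATL, 6850, NRT), (14, MIA, 18, ATL, 6870, IAD), (14, MIA, 18, ATL, 7020, JFK), (14, MIA, 18, ATL, 7760, IAD), (20, ATL, 13, MIA, 7430, BOS), (20, BOS, 20, MIA, 7430, BOS), (20, SEA, 13, MIA, 7430, BOS), (20, SEA, 34, MIA, 7430, BOS), (34, DEN, 1, LAX, 9720, LAX), (34, DEN, 16, LAX, 9720, LAX), (34, MIA, 25, LAX, 9720, LAX)}.
Joining (Airport ⨝ Flight) and Pilot on city yields {(14, BOS, 22, ATL, 4640, LAX, CDG), (14, BOS, 22, ATL, 6850, NRT, CDG), (14, BOS, 22, ATL, 6870, IAD, CDG), (14, BOS, 22, ATL, 7020, JFK, CDG), (14, BOS, 22, ATL, 7760, IAD, CDG), (14, MIA, 18, ATL, 4640, LAX, DEN), (14, MIA, 18, ATL, 6850, NRT, DEN), (14, MIA, 18, ATL, 6870, IAD, DEN), (14, MIA, 18, ATL, 7020, JFK, DEN), (14, MIA, 18, ATL, 7760, IAD, DEN), (20, BOS, 20, MIA, 7430, BOS, CDG), (20, SEA, 13, MIA, 7430, BOS, DEN), (20, SEA, 13, MIA, 7430, BOS, ORD), (20, SEA, 34, MIA, 7430, BOS, DEN), (20, SEA, 34, MIA, 7430, BOS, ORD), (34, MIA, 25, LAX, 9720, LAX, DEN)}.
π_{city, src, dst, dist} gives {(BOS, ATL, IAD, 6870), (BOS, ATL, IAD, 7760), (BOS, ATL, JFK, 7020), (BOS, ATL, LAX, 4640), (BOS, ATL, NRT, 6850), (BOS, MIA, BOS, 7430), (MIA, ATL, IAD, 6870), (MIA, ATL, IAD, 7760), (MIA, ATL, JFK, 7020), (MIA, ATL, LAX, 4640), (MIA, ATL, NRT, 6850), (MIA, LAX, LAX, 9720), (SEA, MIA, BOS, 7430)} (3 duplicate(s) eliminated).
σ[src = ATL and dst ≠ BOS]: keep tuples satisfying src = ATL and dst ≠ BOS → {(BOS, ATL, IAD, 6870), (BOS, ATL, IAD, 7760), (BOS, ATL, JFK, 7020), (BOS, ATL, LAX, 4640), (BOS, ATL, NRT, 6850), (MIA, ATL, IAD, 6870), (MIA, ATL, IAD, 7760), (MIA, ATL, JFK, 7020), (MIA, ATL, LAX, 4640), (MIA, ATL, NRT, 6850)}
π_{src, dst} gives {(ATL, IAD), (ATL, JFK), (ATL, LAX), (ATL, NRT)} (6 duplicate(s) eliminated).

{(ATL, IAD), (ATL, JFK), (ATL, LAX), (ATL, NRT)}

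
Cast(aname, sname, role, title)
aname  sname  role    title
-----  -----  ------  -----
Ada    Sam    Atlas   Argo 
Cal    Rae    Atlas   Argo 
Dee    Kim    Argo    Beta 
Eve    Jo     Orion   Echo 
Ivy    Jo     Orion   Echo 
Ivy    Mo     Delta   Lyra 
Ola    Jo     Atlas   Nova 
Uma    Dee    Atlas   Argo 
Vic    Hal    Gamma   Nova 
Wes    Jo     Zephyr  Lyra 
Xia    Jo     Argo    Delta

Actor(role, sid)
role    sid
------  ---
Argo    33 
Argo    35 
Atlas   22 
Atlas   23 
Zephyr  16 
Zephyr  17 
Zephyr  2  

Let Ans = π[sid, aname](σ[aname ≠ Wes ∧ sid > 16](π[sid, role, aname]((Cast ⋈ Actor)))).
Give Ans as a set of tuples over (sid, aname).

Natural join on role: {(Ada, Sam, Atlas, Argo, 22), (Ada, Sam, Atlas, Argo, 23), (Cal, Rae, Atlas, Argo, 22), (Cal, Rae, Atlas, Argo, 23), (Dee, Kim, Argo, Beta, 33), (Dee, Kim, Argo, Beta, 35), (Ola, Jo, Atlas, Nova, 22), (Ola, Jo, Atlas, Nova, 23), (Uma, Dee, Atlas, Argo, 22), (Uma, Dee, Atlas, Argo, 23), (Wes, Jo, Zephyr, Lyra, 16), (Wes, Jo, Zephyr, Lyra, 17), (Wes, Jo, Zephyr, Lyra, 2), (Xia, Jo, Argo, Delta, 33), (Xia, Jo, Argo, Delta, 35)}
π[sid, role, aname]: project onto (sid, role, aname) → {(16, Zephyr, Wes), (17, Zephyr, Wes), (2, Zephyr, Wes), (22, Atlas, Ada), (22, Atlas, Cal), (22, Atlas, Ola), (22, Atlas, Uma), (23, Atlas, Ada), (23, Atlas, Cal), (23, Atlas, Ola), (23, Atlas, Uma), (33, Argo, Dee), (33, Argo, Xia), (35, Argo, Dee), (35, Argo, Xia)}
Apply σ_{aname ≠ Wes ∧ sid > 16}; surviving tuples: {(22, Atlas, Ada), (22, Atlas, Cal), (22, Atlas, Ola), (22, Atlas, Uma), (23, Atlas, Ada), (23, Atlas, Cal), (23, Atlas, Ola), (23, Atlas, Uma), (33, Argo, Dee), (33, Argo, Xia), (35, Argo, Dee), (35, Argo, Xia)}
π[sid, aname]: project onto (sid, aname) → {(22, Ada), (22, Cal), (22, Ola), (22, Uma), (23, Ada), (23, Cal), (23, Ola), (23, Uma), (33, Dee), (33, Xia), (35, Dee), (35, Xia)}

{(22, Ada), (22, Cal), (22, Ola), (22, Uma), (23, Ada), (23, Cal), (23, Ola), (23, Uma), (33, Dee), (33, Xia), (35, Dee), (35, Xia)}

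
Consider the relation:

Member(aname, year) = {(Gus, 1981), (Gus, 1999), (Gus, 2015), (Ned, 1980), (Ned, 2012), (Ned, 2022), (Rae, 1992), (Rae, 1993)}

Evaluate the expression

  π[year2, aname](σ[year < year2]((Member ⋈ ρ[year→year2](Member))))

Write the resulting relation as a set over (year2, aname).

ρ[year→year2]: schema becomes (aname, year2); tuples unchanged.
Member ⋈ ρ[year→year2](Member) (natural join on aname): {(Gus, 1981, 1981), (Gus, 1981, 1999), (Gus, 1981, 2015), (Gus, 1999, 1981), (Gus, 1999, 1999), (Gus, 1999, 2015), (Gus, 2015, 1981), (Gus, 2015, 1999), (Gus, 2015, 2015), (Ned, 1980, 1980), (Ned, 1980, 2012), (Ned, 1980, 2022), (Ned, 2012, 1980), (Ned, 2012, 2012), (Ned, 2012, 2022), (Ned, 2022, 1980), (Ned, 2022, 2012), (Ned, 2022, 2022), (Rae, 1992, 1992), (Rae, 1992, 1993), (Rae, 1993, 1992), (Rae, 1993, 1993)}
σ[year < year2]: keep tuples satisfying year < year2 → {(Gus, 1981, 1999), (Gus, 1981, 2015), (Gus, 1999, 2015), (Ned, 1980, 2012), (Ned, 1980, 2022), (Ned, 2012, 2022), (Rae, 1992, 1993)}
π[year2, aname]: project onto (year2, aname) (2 duplicate(s) eliminated) → {(1993, Rae), (1999, Gus), (2012, Ned), (2015, Gus), (2022, Ned)}

{(1993, Rae), (1999, Gus), (2012, Ned), (2015, Gus), (2022, Ned)}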